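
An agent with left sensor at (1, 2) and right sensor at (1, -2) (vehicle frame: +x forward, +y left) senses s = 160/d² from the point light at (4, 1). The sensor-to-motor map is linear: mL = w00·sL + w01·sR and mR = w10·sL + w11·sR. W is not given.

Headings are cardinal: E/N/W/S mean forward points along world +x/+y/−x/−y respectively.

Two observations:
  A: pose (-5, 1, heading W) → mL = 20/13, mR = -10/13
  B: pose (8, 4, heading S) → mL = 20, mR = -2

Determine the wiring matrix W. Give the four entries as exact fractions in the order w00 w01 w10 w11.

0 1 -1/2 0

obs A: pose=(-5,1,W) → sL=20/13, sR=20/13, mL=20/13, mR=-10/13
obs B: pose=(8,4,S) → sL=4, sR=20, mL=20, mR=-2
sensor matrix S = [[20/13, 20/13], [4, 20]]; det S = 320/13
solve [mL_A; mL_B] = S·[w00; w01] and [mR_A; mR_B] = S·[w10; w11]:
  w00 = 0, w01 = 1, w10 = -1/2, w11 = 0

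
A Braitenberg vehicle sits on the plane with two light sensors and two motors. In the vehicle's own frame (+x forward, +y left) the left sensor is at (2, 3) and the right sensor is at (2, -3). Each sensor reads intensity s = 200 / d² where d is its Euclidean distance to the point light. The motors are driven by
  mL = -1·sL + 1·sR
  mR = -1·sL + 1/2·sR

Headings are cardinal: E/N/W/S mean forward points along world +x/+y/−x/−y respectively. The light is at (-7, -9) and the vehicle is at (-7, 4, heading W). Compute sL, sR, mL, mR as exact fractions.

left sensor world pos  = (-9, 1); dL² = 104
right sensor world pos = (-9, 7); dR² = 260
sL = 200/104 = 25/13
sR = 200/260 = 10/13
mL = -1·sL + 1·sR = -15/13
mR = -1·sL + 1/2·sR = -20/13

25/13 10/13 -15/13 -20/13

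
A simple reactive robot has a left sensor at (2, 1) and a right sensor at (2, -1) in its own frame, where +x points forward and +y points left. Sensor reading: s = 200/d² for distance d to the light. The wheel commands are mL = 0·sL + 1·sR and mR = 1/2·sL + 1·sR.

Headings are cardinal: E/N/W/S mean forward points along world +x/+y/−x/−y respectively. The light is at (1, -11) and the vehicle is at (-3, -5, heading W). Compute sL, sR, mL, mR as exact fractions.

200/61 40/17 40/17 4140/1037

left sensor world pos  = (-5, -6); dL² = 61
right sensor world pos = (-5, -4); dR² = 85
sL = 200/61 = 200/61
sR = 200/85 = 40/17
mL = 0·sL + 1·sR = 40/17
mR = 1/2·sL + 1·sR = 4140/1037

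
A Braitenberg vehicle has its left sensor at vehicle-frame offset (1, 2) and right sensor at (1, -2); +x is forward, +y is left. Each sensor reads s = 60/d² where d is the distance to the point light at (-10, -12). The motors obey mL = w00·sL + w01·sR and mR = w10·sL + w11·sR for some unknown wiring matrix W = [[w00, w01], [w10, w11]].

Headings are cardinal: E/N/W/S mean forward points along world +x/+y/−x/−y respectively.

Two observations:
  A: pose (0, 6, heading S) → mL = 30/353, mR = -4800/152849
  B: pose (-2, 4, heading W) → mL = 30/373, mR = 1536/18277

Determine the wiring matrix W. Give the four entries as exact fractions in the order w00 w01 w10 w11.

0 1/2 1 -1

obs A: pose=(0,6,S) → sL=60/433, sR=60/353, mL=30/353, mR=-4800/152849
obs B: pose=(-2,4,W) → sL=12/49, sR=60/373, mL=30/373, mR=1536/18277
sensor matrix S = [[60/433, 60/353], [12/49, 60/373]]; det S = -54017280/2793621173
solve [mL_A; mL_B] = S·[w00; w01] and [mR_A; mR_B] = S·[w10; w11]:
  w00 = 0, w01 = 1/2, w10 = 1, w11 = -1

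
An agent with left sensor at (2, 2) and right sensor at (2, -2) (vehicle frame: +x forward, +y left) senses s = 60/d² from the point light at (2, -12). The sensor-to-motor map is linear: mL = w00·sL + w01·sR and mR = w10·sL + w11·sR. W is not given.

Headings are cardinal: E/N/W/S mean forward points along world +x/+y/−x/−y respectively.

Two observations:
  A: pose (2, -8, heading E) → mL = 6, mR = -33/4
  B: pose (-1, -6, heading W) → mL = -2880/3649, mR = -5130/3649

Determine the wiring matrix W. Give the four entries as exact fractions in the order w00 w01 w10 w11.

-1 1 -1/2 -1

obs A: pose=(2,-8,E) → sL=3/2, sR=15/2, mL=6, mR=-33/4
obs B: pose=(-1,-6,W) → sL=60/41, sR=60/89, mL=-2880/3649, mR=-5130/3649
sensor matrix S = [[3/2, 15/2], [60/41, 60/89]]; det S = -36360/3649
solve [mL_A; mL_B] = S·[w00; w01] and [mR_A; mR_B] = S·[w10; w11]:
  w00 = -1, w01 = 1, w10 = -1/2, w11 = -1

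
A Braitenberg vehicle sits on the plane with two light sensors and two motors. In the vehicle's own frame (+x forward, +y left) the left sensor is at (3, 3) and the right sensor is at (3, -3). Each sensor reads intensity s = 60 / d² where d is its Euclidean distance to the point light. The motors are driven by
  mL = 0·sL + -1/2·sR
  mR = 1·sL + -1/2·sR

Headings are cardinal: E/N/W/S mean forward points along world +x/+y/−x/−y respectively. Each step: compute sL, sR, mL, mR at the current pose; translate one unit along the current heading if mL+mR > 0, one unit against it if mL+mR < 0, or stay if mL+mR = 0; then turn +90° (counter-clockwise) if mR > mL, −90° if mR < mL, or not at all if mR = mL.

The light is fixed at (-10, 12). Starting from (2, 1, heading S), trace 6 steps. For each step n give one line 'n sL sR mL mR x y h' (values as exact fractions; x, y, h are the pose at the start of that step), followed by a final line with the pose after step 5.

n=0: pose=(2,1,S); sL=60/421, sR=60/277; mL=-30/277, mR=3990/116617; mL+mR=-8640/116617 → advance -1; mR−mL=60/421 → turn +1·90°
n=1: pose=(2,2,E); sL=30/137, sR=30/197; mL=-15/197, mR=3855/26989; mL+mR=1800/26989 → advance +1; mR−mL=30/137 → turn +1·90°
n=2: pose=(3,2,N); sL=60/149, sR=12/61; mL=-6/61, mR=2766/9089; mL+mR=1872/9089 → advance +1; mR−mL=60/149 → turn +1·90°
n=3: pose=(3,3,W); sL=15/61, sR=15/34; mL=-15/68, mR=105/4148; mL+mR=-405/2074 → advance -1; mR−mL=15/61 → turn +1·90°
n=4: pose=(4,3,S); sL=60/433, sR=12/53; mL=-6/53, mR=582/22949; mL+mR=-2016/22949 → advance -1; mR−mL=60/433 → turn +1·90°
n=5: pose=(4,4,E); sL=30/157, sR=6/41; mL=-3/41, mR=759/6437; mL+mR=288/6437 → advance +1; mR−mL=30/157 → turn +1·90°

0 60/421 60/277 -30/277 3990/116617 2 1 S
1 30/137 30/197 -15/197 3855/26989 2 2 E
2 60/149 12/61 -6/61 2766/9089 3 2 N
3 15/61 15/34 -15/68 105/4148 3 3 W
4 60/433 12/53 -6/53 582/22949 4 3 S
5 30/157 6/41 -3/41 759/6437 4 4 E
final 5 4 N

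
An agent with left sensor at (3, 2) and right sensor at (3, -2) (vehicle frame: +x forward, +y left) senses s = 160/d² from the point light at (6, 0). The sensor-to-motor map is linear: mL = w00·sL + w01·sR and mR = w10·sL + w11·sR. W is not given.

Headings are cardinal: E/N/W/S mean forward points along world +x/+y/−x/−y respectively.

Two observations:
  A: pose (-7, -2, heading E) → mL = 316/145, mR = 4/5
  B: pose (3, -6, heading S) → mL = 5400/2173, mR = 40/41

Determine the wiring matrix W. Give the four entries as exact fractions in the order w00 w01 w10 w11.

obs A: pose=(-7,-2,E) → sL=8/5, sR=40/29, mL=316/145, mR=4/5
obs B: pose=(3,-6,S) → sL=80/41, sR=80/53, mL=5400/2173, mR=40/41
sensor matrix S = [[8/5, 40/29], [80/41, 80/53]]; det S = -17408/63017
solve [mL_A; mL_B] = S·[w00; w01] and [mR_A; mR_B] = S·[w10; w11]:
  w00 = 1/2, w01 = 1, w10 = 1/2, w11 = 0

1/2 1 1/2 0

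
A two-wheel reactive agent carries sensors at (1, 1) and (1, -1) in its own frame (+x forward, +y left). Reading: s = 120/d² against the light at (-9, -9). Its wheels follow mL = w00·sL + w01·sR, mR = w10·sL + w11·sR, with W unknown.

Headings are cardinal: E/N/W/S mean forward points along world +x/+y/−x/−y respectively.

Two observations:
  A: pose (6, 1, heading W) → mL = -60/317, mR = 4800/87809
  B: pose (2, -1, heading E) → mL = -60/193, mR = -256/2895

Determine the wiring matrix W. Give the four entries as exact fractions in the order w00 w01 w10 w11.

0 -1/2 1 -1

obs A: pose=(6,1,W) → sL=120/277, sR=120/317, mL=-60/317, mR=4800/87809
obs B: pose=(2,-1,E) → sL=8/15, sR=120/193, mL=-60/193, mR=-256/2895
sensor matrix S = [[120/277, 120/317], [8/15, 120/193]]; det S = 1143296/16947137
solve [mL_A; mL_B] = S·[w00; w01] and [mR_A; mR_B] = S·[w10; w11]:
  w00 = 0, w01 = -1/2, w10 = 1, w11 = -1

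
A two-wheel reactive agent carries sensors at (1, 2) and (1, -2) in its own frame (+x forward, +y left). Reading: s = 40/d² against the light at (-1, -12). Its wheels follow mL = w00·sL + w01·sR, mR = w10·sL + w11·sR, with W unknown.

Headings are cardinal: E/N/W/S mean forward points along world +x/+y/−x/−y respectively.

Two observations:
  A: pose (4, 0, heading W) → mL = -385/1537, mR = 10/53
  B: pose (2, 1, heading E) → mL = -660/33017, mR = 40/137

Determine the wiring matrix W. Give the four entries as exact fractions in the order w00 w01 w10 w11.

obs A: pose=(4,0,W) → sL=10/29, sR=10/53, mL=-385/1537, mR=10/53
obs B: pose=(2,1,E) → sL=40/241, sR=40/137, mL=-660/33017, mR=40/137
sensor matrix S = [[10/29, 10/53], [40/241, 40/137]]; det S = 3520000/50747129
solve [mL_A; mL_B] = S·[w00; w01] and [mR_A; mR_B] = S·[w10; w11]:
  w00 = -1, w01 = 1/2, w10 = 0, w11 = 1

-1 1/2 0 1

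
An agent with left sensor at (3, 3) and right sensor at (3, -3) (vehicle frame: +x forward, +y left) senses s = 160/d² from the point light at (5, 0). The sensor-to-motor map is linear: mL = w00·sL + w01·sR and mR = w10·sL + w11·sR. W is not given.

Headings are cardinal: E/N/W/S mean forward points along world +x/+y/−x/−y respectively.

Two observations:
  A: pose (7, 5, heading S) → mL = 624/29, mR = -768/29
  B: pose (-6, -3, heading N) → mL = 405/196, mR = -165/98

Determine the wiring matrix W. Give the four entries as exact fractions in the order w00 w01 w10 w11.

1 1/2 1 -1

obs A: pose=(7,5,S) → sL=160/29, sR=32, mL=624/29, mR=-768/29
obs B: pose=(-6,-3,N) → sL=40/49, sR=5/2, mL=405/196, mR=-165/98
sensor matrix S = [[160/29, 32], [40/49, 5/2]]; det S = -17520/1421
solve [mL_A; mL_B] = S·[w00; w01] and [mR_A; mR_B] = S·[w10; w11]:
  w00 = 1, w01 = 1/2, w10 = 1, w11 = -1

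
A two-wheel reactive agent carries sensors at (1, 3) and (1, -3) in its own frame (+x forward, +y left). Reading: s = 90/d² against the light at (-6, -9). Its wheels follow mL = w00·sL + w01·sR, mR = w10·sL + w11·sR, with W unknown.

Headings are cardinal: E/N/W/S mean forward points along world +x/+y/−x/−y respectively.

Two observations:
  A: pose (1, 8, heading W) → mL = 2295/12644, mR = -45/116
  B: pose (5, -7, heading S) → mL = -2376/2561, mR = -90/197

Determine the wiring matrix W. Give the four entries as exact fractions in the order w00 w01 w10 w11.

1 -1 -1 0

obs A: pose=(1,8,W) → sL=45/116, sR=45/218, mL=2295/12644, mR=-45/116
obs B: pose=(5,-7,S) → sL=90/197, sR=18/13, mL=-2376/2561, mR=-90/197
sensor matrix S = [[45/116, 45/218], [90/197, 18/13]]; det S = 7169715/16190642
solve [mL_A; mL_B] = S·[w00; w01] and [mR_A; mR_B] = S·[w10; w11]:
  w00 = 1, w01 = -1, w10 = -1, w11 = 0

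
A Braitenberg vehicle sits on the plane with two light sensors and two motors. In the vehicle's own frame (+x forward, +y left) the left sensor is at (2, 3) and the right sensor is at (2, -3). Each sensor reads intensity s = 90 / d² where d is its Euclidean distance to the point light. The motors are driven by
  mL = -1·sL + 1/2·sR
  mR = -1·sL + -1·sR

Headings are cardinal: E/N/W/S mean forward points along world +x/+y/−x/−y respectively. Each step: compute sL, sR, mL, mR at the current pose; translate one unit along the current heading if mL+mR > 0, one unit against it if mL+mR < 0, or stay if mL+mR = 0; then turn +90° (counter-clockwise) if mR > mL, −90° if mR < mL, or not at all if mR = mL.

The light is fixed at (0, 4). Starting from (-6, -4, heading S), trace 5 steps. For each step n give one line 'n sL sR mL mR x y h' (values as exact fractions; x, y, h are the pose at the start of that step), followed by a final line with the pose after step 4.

n=0: pose=(-6,-4,S); sL=90/109, sR=90/181; mL=-11385/19729, mR=-26100/19729; mL+mR=-37485/19729 → advance -1; mR−mL=-135/181 → turn -1·90°
n=1: pose=(-6,-3,W); sL=45/82, sR=9/8; mL=9/656, mR=-549/328; mL+mR=-1089/656 → advance -1; mR−mL=-27/16 → turn -1·90°
n=2: pose=(-5,-3,N); sL=90/89, sR=90/29; mL=1395/2581, mR=-10620/2581; mL+mR=-9225/2581 → advance -1; mR−mL=-135/29 → turn -1·90°
n=3: pose=(-5,-4,E); sL=45/17, sR=9/13; mL=-1017/442, mR=-738/221; mL+mR=-2493/442 → advance -1; mR−mL=-27/26 → turn -1·90°
n=4: pose=(-6,-4,S); sL=90/109, sR=90/181; mL=-11385/19729, mR=-26100/19729; mL+mR=-37485/19729 → advance -1; mR−mL=-135/181 → turn -1·90°

0 90/109 90/181 -11385/19729 -26100/19729 -6 -4 S
1 45/82 9/8 9/656 -549/328 -6 -3 W
2 90/89 90/29 1395/2581 -10620/2581 -5 -3 N
3 45/17 9/13 -1017/442 -738/221 -5 -4 E
4 90/109 90/181 -11385/19729 -26100/19729 -6 -4 S
final -6 -3 W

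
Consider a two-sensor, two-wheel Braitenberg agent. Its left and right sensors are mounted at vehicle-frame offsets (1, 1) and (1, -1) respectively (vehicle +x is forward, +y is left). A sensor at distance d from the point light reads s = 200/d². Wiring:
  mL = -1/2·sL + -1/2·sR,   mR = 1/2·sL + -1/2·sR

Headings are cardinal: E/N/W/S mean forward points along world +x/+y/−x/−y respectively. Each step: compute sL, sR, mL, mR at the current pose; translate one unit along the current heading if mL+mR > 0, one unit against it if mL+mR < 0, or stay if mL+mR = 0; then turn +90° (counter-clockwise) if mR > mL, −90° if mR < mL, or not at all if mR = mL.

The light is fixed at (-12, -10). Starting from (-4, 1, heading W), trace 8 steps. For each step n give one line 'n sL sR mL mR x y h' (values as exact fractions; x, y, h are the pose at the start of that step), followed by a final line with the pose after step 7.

n=0: pose=(-4,1,W); sL=200/149, sR=200/193; mL=-34200/28757, mR=4400/28757; mL+mR=-200/193 → advance -1; mR−mL=200/149 → turn +1·90°
n=1: pose=(-3,1,S); sL=1, sR=50/41; mL=-91/82, mR=-9/82; mL+mR=-50/41 → advance -1; mR−mL=1 → turn +1·90°
n=2: pose=(-3,2,E); sL=200/269, sR=200/221; mL=-49000/59449, mR=-4800/59449; mL+mR=-200/221 → advance -1; mR−mL=200/269 → turn +1·90°
n=3: pose=(-4,2,N); sL=100/109, sR=4/5; mL=-468/545, mR=32/545; mL+mR=-4/5 → advance -1; mR−mL=100/109 → turn +1·90°
n=4: pose=(-4,1,W); sL=200/149, sR=200/193; mL=-34200/28757, mR=4400/28757; mL+mR=-200/193 → advance -1; mR−mL=200/149 → turn +1·90°
n=5: pose=(-3,1,S); sL=1, sR=50/41; mL=-91/82, mR=-9/82; mL+mR=-50/41 → advance -1; mR−mL=1 → turn +1·90°
n=6: pose=(-3,2,E); sL=200/269, sR=200/221; mL=-49000/59449, mR=-4800/59449; mL+mR=-200/221 → advance -1; mR−mL=200/269 → turn +1·90°
n=7: pose=(-4,2,N); sL=100/109, sR=4/5; mL=-468/545, mR=32/545; mL+mR=-4/5 → advance -1; mR−mL=100/109 → turn +1·90°

0 200/149 200/193 -34200/28757 4400/28757 -4 1 W
1 1 50/41 -91/82 -9/82 -3 1 S
2 200/269 200/221 -49000/59449 -4800/59449 -3 2 E
3 100/109 4/5 -468/545 32/545 -4 2 N
4 200/149 200/193 -34200/28757 4400/28757 -4 1 W
5 1 50/41 -91/82 -9/82 -3 1 S
6 200/269 200/221 -49000/59449 -4800/59449 -3 2 E
7 100/109 4/5 -468/545 32/545 -4 2 N
final -4 1 W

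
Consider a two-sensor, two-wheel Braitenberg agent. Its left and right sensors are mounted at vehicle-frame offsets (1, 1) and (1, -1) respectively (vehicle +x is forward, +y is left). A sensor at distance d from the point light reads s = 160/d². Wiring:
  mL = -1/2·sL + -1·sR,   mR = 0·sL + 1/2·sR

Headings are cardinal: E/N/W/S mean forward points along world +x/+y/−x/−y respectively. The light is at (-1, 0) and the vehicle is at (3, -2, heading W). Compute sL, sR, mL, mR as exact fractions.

left sensor world pos  = (2, -3); dL² = 18
right sensor world pos = (2, -1); dR² = 10
sL = 160/18 = 80/9
sR = 160/10 = 16
mL = -1/2·sL + -1·sR = -184/9
mR = 0·sL + 1/2·sR = 8

80/9 16 -184/9 8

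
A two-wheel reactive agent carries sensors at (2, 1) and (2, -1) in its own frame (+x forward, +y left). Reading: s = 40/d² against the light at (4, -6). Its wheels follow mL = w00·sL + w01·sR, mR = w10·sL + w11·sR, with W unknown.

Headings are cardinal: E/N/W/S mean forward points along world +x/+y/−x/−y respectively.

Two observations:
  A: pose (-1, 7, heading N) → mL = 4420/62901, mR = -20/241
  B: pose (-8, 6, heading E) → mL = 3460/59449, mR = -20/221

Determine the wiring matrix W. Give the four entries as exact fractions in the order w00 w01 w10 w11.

1 -1/2 0 -1/2

obs A: pose=(-1,7,N) → sL=40/261, sR=40/241, mL=4420/62901, mR=-20/241
obs B: pose=(-8,6,E) → sL=40/269, sR=40/221, mL=3460/59449, mR=-20/221
sensor matrix S = [[40/261, 40/241], [40/269, 40/221]]; det S = 11436800/3739401549
solve [mL_A; mL_B] = S·[w00; w01] and [mR_A; mR_B] = S·[w10; w11]:
  w00 = 1, w01 = -1/2, w10 = 0, w11 = -1/2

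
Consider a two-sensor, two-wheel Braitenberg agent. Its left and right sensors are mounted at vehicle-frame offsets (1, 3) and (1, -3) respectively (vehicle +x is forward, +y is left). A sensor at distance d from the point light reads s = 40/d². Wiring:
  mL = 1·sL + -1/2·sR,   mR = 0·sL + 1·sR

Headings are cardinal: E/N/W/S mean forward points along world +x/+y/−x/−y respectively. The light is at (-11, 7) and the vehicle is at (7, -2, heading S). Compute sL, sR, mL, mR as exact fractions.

left sensor world pos  = (10, -3); dL² = 541
right sensor world pos = (4, -3); dR² = 325
sL = 40/541 = 40/541
sR = 40/325 = 8/65
mL = 1·sL + -1/2·sR = 436/35165
mR = 0·sL + 1·sR = 8/65

40/541 8/65 436/35165 8/65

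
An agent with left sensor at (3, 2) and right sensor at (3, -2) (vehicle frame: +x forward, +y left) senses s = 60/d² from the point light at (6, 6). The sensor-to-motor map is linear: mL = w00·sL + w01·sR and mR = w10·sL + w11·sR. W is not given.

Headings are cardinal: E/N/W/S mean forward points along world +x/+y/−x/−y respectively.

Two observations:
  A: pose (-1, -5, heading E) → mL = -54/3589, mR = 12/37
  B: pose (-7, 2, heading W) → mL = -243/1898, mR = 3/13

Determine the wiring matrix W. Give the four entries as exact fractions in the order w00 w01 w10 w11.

1/2 -1 0 1

obs A: pose=(-1,-5,E) → sL=60/97, sR=12/37, mL=-54/3589, mR=12/37
obs B: pose=(-7,2,W) → sL=15/73, sR=3/13, mL=-243/1898, mR=3/13
sensor matrix S = [[60/97, 12/37], [15/73, 3/13]]; det S = 259200/3405961
solve [mL_A; mL_B] = S·[w00; w01] and [mR_A; mR_B] = S·[w10; w11]:
  w00 = 1/2, w01 = -1, w10 = 0, w11 = 1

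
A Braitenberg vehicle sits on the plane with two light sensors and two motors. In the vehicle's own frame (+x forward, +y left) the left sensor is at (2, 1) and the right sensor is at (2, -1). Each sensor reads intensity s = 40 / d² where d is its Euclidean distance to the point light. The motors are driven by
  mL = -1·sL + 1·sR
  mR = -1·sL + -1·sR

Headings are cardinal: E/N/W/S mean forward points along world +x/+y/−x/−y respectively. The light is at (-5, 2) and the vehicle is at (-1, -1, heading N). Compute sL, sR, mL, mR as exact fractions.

4 20/13 -32/13 -72/13

left sensor world pos  = (-2, 1); dL² = 10
right sensor world pos = (0, 1); dR² = 26
sL = 40/10 = 4
sR = 40/26 = 20/13
mL = -1·sL + 1·sR = -32/13
mR = -1·sL + -1·sR = -72/13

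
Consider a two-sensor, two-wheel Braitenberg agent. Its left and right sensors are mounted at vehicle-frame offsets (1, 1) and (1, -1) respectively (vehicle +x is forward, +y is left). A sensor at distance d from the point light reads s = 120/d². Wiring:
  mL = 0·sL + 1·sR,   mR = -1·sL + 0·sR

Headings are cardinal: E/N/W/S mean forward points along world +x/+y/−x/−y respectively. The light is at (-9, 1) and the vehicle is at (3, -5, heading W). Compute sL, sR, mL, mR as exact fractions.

left sensor world pos  = (2, -6); dL² = 170
right sensor world pos = (2, -4); dR² = 146
sL = 120/170 = 12/17
sR = 120/146 = 60/73
mL = 0·sL + 1·sR = 60/73
mR = -1·sL + 0·sR = -12/17

12/17 60/73 60/73 -12/17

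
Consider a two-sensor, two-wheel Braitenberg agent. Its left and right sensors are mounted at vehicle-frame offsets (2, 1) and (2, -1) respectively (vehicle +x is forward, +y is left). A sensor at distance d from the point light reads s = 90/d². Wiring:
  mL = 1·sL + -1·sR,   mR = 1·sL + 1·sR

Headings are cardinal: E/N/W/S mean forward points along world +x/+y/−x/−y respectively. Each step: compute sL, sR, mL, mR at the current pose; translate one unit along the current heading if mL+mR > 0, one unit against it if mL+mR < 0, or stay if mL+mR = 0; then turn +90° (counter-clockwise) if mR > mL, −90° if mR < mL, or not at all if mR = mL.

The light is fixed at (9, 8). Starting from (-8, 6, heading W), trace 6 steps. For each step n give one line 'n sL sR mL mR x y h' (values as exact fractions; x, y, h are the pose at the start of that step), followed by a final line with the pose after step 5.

n=0: pose=(-8,6,W); sL=9/37, sR=45/181; mL=-36/6697, mR=3294/6697; mL+mR=18/37 → advance +1; mR−mL=90/181 → turn +1·90°
n=1: pose=(-9,6,S); sL=18/61, sR=90/377; mL=1296/22997, mR=12276/22997; mL+mR=36/61 → advance +1; mR−mL=180/377 → turn +1·90°
n=2: pose=(-9,5,E); sL=9/26, sR=45/136; mL=27/1768, mR=1197/1768; mL+mR=9/13 → advance +1; mR−mL=45/68 → turn +1·90°
n=3: pose=(-8,5,N); sL=18/65, sR=90/257; mL=-1224/16705, mR=10476/16705; mL+mR=36/65 → advance +1; mR−mL=180/257 → turn +1·90°
n=4: pose=(-8,6,W); sL=9/37, sR=45/181; mL=-36/6697, mR=3294/6697; mL+mR=18/37 → advance +1; mR−mL=90/181 → turn +1·90°
n=5: pose=(-9,6,S); sL=18/61, sR=90/377; mL=1296/22997, mR=12276/22997; mL+mR=36/61 → advance +1; mR−mL=180/377 → turn +1·90°

0 9/37 45/181 -36/6697 3294/6697 -8 6 W
1 18/61 90/377 1296/22997 12276/22997 -9 6 S
2 9/26 45/136 27/1768 1197/1768 -9 5 E
3 18/65 90/257 -1224/16705 10476/16705 -8 5 N
4 9/37 45/181 -36/6697 3294/6697 -8 6 W
5 18/61 90/377 1296/22997 12276/22997 -9 6 S
final -9 5 E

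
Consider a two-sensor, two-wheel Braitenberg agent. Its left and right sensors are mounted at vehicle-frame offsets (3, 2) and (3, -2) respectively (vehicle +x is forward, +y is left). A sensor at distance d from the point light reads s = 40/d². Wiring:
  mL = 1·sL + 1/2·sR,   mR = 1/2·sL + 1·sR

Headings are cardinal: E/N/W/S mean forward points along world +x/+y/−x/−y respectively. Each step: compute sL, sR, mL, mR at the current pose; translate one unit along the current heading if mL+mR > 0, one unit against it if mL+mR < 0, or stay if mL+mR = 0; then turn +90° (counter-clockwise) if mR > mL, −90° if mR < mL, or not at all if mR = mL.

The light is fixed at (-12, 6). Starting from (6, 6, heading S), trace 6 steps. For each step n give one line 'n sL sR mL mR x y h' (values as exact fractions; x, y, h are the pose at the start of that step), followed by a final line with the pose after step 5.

n=0: pose=(6,6,S); sL=40/409, sR=8/53; mL=3756/21677, mR=4332/21677; mL+mR=8088/21677 → advance +1; mR−mL=576/21677 → turn +1·90°
n=1: pose=(6,5,E); sL=20/221, sR=4/45; mL=1342/9945, mR=1334/9945; mL+mR=892/3315 → advance +1; mR−mL=-8/9945 → turn -1·90°
n=2: pose=(7,5,S); sL=40/457, sR=8/61; mL=4268/27877, mR=4876/27877; mL+mR=9144/27877 → advance +1; mR−mL=608/27877 → turn +1·90°
n=3: pose=(7,4,E); sL=10/121, sR=2/25; mL=371/3025, mR=367/3025; mL+mR=738/3025 → advance +1; mR−mL=-4/3025 → turn -1·90°
n=4: pose=(8,4,S); sL=40/509, sR=40/349; mL=24140/177641, mR=27340/177641; mL+mR=51480/177641 → advance +1; mR−mL=3200/177641 → turn +1·90°
n=5: pose=(8,3,E); sL=4/53, sR=20/277; mL=1638/14681, mR=1614/14681; mL+mR=3252/14681 → advance +1; mR−mL=-24/14681 → turn -1·90°

0 40/409 8/53 3756/21677 4332/21677 6 6 S
1 20/221 4/45 1342/9945 1334/9945 6 5 E
2 40/457 8/61 4268/27877 4876/27877 7 5 S
3 10/121 2/25 371/3025 367/3025 7 4 E
4 40/509 40/349 24140/177641 27340/177641 8 4 S
5 4/53 20/277 1638/14681 1614/14681 8 3 E
final 9 3 S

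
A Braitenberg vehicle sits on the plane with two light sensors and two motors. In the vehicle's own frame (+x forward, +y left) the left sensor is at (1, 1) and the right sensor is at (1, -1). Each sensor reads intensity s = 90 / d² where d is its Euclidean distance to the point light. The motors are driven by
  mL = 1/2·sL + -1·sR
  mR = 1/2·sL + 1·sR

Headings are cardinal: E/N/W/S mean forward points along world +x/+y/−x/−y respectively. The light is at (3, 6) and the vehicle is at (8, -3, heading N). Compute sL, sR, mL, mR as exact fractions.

9/8 9/10 -27/80 117/80

left sensor world pos  = (7, -2); dL² = 80
right sensor world pos = (9, -2); dR² = 100
sL = 90/80 = 9/8
sR = 90/100 = 9/10
mL = 1/2·sL + -1·sR = -27/80
mR = 1/2·sL + 1·sR = 117/80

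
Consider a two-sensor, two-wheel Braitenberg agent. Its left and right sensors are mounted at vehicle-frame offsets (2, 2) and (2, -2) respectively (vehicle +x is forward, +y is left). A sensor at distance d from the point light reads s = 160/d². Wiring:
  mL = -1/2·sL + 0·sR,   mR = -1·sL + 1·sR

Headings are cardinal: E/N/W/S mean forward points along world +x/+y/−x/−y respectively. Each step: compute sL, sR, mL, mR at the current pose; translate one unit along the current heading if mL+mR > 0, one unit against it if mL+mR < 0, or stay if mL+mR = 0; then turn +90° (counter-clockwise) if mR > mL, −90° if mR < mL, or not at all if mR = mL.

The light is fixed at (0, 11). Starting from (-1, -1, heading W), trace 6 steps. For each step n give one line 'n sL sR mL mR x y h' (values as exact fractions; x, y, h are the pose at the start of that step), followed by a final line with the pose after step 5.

n=0: pose=(-1,-1,W); sL=32/41, sR=160/109; mL=-16/41, mR=3072/4469; mL+mR=1328/4469 → advance +1; mR−mL=4816/4469 → turn +1·90°
n=1: pose=(-2,-1,S); sL=40/49, sR=40/53; mL=-20/49, mR=-160/2597; mL+mR=-1220/2597 → advance -1; mR−mL=900/2597 → turn +1·90°
n=2: pose=(-2,0,E); sL=160/81, sR=160/169; mL=-80/81, mR=-14080/13689; mL+mR=-9200/4563 → advance -1; mR−mL=-560/13689 → turn -1·90°
n=3: pose=(-3,0,S); sL=16/17, sR=80/97; mL=-8/17, mR=-192/1649; mL+mR=-968/1649 → advance -1; mR−mL=584/1649 → turn +1·90°
n=4: pose=(-3,1,E); sL=32/13, sR=32/29; mL=-16/13, mR=-512/377; mL+mR=-976/377 → advance -1; mR−mL=-48/377 → turn -1·90°
n=5: pose=(-4,1,S); sL=40/37, sR=8/9; mL=-20/37, mR=-64/333; mL+mR=-244/333 → advance -1; mR−mL=116/333 → turn +1·90°

0 32/41 160/109 -16/41 3072/4469 -1 -1 W
1 40/49 40/53 -20/49 -160/2597 -2 -1 S
2 160/81 160/169 -80/81 -14080/13689 -2 0 E
3 16/17 80/97 -8/17 -192/1649 -3 0 S
4 32/13 32/29 -16/13 -512/377 -3 1 E
5 40/37 8/9 -20/37 -64/333 -4 1 S
final -4 2 E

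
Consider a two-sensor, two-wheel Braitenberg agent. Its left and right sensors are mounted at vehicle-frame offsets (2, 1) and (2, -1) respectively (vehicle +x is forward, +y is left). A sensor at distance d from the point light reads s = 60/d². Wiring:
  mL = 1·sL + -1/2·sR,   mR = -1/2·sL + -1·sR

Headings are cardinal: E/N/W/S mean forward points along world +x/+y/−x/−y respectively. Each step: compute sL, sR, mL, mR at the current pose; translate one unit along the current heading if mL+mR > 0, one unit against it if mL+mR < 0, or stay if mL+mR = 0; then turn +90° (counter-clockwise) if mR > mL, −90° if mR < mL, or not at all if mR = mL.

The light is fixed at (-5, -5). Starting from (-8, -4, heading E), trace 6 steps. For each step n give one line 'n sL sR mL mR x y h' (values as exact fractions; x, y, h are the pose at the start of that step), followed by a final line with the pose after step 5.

0 12 60 -18 -66 -8 -4 E
1 6 30/13 63/13 -69/13 -9 -4 S
2 60/37 4/3 106/111 -238/111 -9 -3 W
3 15/8 3 3/8 -63/16 -8 -3 N
4 12 60 -18 -66 -8 -4 E
5 6 30/13 63/13 -69/13 -9 -4 S
final -9 -3 W

n=0: pose=(-8,-4,E); sL=12, sR=60; mL=-18, mR=-66; mL+mR=-84 → advance -1; mR−mL=-48 → turn -1·90°
n=1: pose=(-9,-4,S); sL=6, sR=30/13; mL=63/13, mR=-69/13; mL+mR=-6/13 → advance -1; mR−mL=-132/13 → turn -1·90°
n=2: pose=(-9,-3,W); sL=60/37, sR=4/3; mL=106/111, mR=-238/111; mL+mR=-44/37 → advance -1; mR−mL=-344/111 → turn -1·90°
n=3: pose=(-8,-3,N); sL=15/8, sR=3; mL=3/8, mR=-63/16; mL+mR=-57/16 → advance -1; mR−mL=-69/16 → turn -1·90°
n=4: pose=(-8,-4,E); sL=12, sR=60; mL=-18, mR=-66; mL+mR=-84 → advance -1; mR−mL=-48 → turn -1·90°
n=5: pose=(-9,-4,S); sL=6, sR=30/13; mL=63/13, mR=-69/13; mL+mR=-6/13 → advance -1; mR−mL=-132/13 → turn -1·90°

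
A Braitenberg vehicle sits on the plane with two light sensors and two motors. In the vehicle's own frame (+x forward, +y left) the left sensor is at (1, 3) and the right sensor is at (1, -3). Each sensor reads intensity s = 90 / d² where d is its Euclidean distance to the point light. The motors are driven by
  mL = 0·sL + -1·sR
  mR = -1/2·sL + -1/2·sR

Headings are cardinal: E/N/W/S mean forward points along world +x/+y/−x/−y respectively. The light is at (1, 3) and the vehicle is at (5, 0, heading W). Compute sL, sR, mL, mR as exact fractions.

left sensor world pos  = (4, -3); dL² = 45
right sensor world pos = (4, 3); dR² = 9
sL = 90/45 = 2
sR = 90/9 = 10
mL = 0·sL + -1·sR = -10
mR = -1/2·sL + -1/2·sR = -6

2 10 -10 -6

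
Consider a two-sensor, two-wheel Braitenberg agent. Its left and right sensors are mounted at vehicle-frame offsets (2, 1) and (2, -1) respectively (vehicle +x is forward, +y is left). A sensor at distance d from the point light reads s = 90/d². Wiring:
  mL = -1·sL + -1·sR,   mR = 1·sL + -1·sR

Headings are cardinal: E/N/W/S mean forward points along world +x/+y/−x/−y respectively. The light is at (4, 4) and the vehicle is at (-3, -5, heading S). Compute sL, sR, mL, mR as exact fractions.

90/157 18/37 -6156/5809 504/5809

left sensor world pos  = (-2, -7); dL² = 157
right sensor world pos = (-4, -7); dR² = 185
sL = 90/157 = 90/157
sR = 90/185 = 18/37
mL = -1·sL + -1·sR = -6156/5809
mR = 1·sL + -1·sR = 504/5809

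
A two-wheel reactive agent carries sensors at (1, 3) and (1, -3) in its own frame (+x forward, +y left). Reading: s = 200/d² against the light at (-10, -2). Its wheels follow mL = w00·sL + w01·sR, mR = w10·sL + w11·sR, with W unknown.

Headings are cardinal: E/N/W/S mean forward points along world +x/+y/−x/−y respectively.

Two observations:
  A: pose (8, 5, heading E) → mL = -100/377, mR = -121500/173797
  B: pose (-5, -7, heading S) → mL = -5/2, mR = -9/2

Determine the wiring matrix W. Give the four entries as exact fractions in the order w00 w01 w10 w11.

0 -1/2 -1 -1/2

obs A: pose=(8,5,E) → sL=200/461, sR=200/377, mL=-100/377, mR=-121500/173797
obs B: pose=(-5,-7,S) → sL=2, sR=5, mL=-5/2, mR=-9/2
sensor matrix S = [[200/461, 200/377], [2, 5]]; det S = 192600/173797
solve [mL_A; mL_B] = S·[w00; w01] and [mR_A; mR_B] = S·[w10; w11]:
  w00 = 0, w01 = -1/2, w10 = -1, w11 = -1/2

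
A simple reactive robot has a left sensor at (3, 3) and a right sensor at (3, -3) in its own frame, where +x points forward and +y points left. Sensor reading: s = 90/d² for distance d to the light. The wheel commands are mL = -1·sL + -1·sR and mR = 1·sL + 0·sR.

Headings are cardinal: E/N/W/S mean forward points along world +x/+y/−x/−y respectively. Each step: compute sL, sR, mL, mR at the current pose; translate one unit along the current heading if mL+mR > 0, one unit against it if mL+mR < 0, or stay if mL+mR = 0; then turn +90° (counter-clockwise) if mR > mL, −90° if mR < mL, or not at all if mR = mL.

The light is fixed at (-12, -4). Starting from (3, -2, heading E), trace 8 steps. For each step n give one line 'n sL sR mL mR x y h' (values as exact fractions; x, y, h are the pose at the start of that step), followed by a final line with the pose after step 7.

0 90/349 18/65 -12132/22685 90/349 3 -2 E
1 45/73 45/157 -10350/11461 45/73 2 -2 N
2 18/25 90/137 -4716/3425 18/25 2 -3 W
3 45/164 45/74 -5355/6068 45/164 3 -3 S
4 90/349 18/65 -12132/22685 90/349 3 -2 E
5 45/73 45/157 -10350/11461 45/73 2 -2 N
6 18/25 90/137 -4716/3425 18/25 2 -3 W
7 45/164 45/74 -5355/6068 45/164 3 -3 S
final 3 -2 E

n=0: pose=(3,-2,E); sL=90/349, sR=18/65; mL=-12132/22685, mR=90/349; mL+mR=-18/65 → advance -1; mR−mL=17982/22685 → turn +1·90°
n=1: pose=(2,-2,N); sL=45/73, sR=45/157; mL=-10350/11461, mR=45/73; mL+mR=-45/157 → advance -1; mR−mL=17415/11461 → turn +1·90°
n=2: pose=(2,-3,W); sL=18/25, sR=90/137; mL=-4716/3425, mR=18/25; mL+mR=-90/137 → advance -1; mR−mL=7182/3425 → turn +1·90°
n=3: pose=(3,-3,S); sL=45/164, sR=45/74; mL=-5355/6068, mR=45/164; mL+mR=-45/74 → advance -1; mR−mL=1755/1517 → turn +1·90°
n=4: pose=(3,-2,E); sL=90/349, sR=18/65; mL=-12132/22685, mR=90/349; mL+mR=-18/65 → advance -1; mR−mL=17982/22685 → turn +1·90°
n=5: pose=(2,-2,N); sL=45/73, sR=45/157; mL=-10350/11461, mR=45/73; mL+mR=-45/157 → advance -1; mR−mL=17415/11461 → turn +1·90°
n=6: pose=(2,-3,W); sL=18/25, sR=90/137; mL=-4716/3425, mR=18/25; mL+mR=-90/137 → advance -1; mR−mL=7182/3425 → turn +1·90°
n=7: pose=(3,-3,S); sL=45/164, sR=45/74; mL=-5355/6068, mR=45/164; mL+mR=-45/74 → advance -1; mR−mL=1755/1517 → turn +1·90°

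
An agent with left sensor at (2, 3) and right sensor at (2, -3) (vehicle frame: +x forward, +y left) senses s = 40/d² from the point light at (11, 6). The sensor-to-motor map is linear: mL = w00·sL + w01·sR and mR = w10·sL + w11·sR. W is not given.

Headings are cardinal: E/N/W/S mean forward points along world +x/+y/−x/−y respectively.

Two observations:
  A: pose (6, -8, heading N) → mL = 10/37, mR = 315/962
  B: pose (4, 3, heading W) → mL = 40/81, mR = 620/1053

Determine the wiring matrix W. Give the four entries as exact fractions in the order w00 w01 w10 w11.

obs A: pose=(6,-8,N) → sL=5/26, sR=10/37, mL=10/37, mR=315/962
obs B: pose=(4,3,W) → sL=40/117, sR=40/81, mL=40/81, mR=620/1053
sensor matrix S = [[5/26, 10/37], [40/117, 40/81]]; det S = 100/38961
solve [mL_A; mL_B] = S·[w00; w01] and [mR_A; mR_B] = S·[w10; w11]:
  w00 = 0, w01 = 1, w10 = 1, w11 = 1/2

0 1 1 1/2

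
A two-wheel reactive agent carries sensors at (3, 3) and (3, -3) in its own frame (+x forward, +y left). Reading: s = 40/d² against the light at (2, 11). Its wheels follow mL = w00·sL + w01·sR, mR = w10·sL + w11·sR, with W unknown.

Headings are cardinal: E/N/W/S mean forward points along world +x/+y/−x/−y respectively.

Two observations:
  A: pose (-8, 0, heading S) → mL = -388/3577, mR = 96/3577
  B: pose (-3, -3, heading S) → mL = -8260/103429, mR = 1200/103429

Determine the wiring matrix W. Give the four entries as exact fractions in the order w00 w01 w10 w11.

obs A: pose=(-8,0,S) → sL=8/49, sR=8/73, mL=-388/3577, mR=96/3577
obs B: pose=(-3,-3,S) → sL=40/293, sR=40/353, mL=-8260/103429, mR=1200/103429
sensor matrix S = [[8/49, 8/73], [40/293, 40/353]]; det S = 1309440/369965533
solve [mL_A; mL_B] = S·[w00; w01] and [mR_A; mR_B] = S·[w10; w11]:
  w00 = -1, w01 = 1/2, w10 = 1/2, w11 = -1/2

-1 1/2 1/2 -1/2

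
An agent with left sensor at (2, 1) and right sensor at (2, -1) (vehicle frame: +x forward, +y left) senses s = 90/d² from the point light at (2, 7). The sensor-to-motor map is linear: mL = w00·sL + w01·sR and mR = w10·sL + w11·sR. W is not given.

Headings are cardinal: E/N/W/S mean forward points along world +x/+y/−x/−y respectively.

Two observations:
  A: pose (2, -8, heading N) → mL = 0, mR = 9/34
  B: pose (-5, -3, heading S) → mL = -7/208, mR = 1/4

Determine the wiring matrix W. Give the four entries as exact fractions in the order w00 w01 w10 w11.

-1/2 1/2 1/2 0

obs A: pose=(2,-8,N) → sL=9/17, sR=9/17, mL=0, mR=9/34
obs B: pose=(-5,-3,S) → sL=1/2, sR=45/104, mL=-7/208, mR=1/4
sensor matrix S = [[9/17, 9/17], [1/2, 45/104]]; det S = -63/1768
solve [mL_A; mL_B] = S·[w00; w01] and [mR_A; mR_B] = S·[w10; w11]:
  w00 = -1/2, w01 = 1/2, w10 = 1/2, w11 = 0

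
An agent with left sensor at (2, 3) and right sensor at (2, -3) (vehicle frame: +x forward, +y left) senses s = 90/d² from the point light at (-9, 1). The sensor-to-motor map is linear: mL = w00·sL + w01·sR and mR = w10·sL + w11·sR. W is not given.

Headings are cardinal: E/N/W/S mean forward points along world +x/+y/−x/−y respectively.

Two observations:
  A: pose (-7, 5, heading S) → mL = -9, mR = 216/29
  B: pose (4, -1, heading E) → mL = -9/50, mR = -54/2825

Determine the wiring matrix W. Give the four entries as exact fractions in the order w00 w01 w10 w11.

0 -1/2 -1/2 1/2

obs A: pose=(-7,5,S) → sL=90/29, sR=18, mL=-9, mR=216/29
obs B: pose=(4,-1,E) → sL=45/113, sR=9/25, mL=-9/50, mR=-54/2825
sensor matrix S = [[90/29, 18], [45/113, 9/25]]; det S = -99144/16385
solve [mL_A; mL_B] = S·[w00; w01] and [mR_A; mR_B] = S·[w10; w11]:
  w00 = 0, w01 = -1/2, w10 = -1/2, w11 = 1/2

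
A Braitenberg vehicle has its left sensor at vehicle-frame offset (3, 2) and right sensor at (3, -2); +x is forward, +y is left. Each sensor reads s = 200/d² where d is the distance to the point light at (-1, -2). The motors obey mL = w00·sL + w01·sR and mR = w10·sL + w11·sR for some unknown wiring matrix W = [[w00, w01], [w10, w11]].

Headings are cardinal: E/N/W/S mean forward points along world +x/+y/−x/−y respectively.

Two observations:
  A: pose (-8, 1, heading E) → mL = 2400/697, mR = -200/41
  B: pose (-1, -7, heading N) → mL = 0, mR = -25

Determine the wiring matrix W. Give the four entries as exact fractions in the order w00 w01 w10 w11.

obs A: pose=(-8,1,E) → sL=200/41, sR=200/17, mL=2400/697, mR=-200/41
obs B: pose=(-1,-7,N) → sL=25, sR=25, mL=0, mR=-25
sensor matrix S = [[200/41, 200/17], [25, 25]]; det S = -120000/697
solve [mL_A; mL_B] = S·[w00; w01] and [mR_A; mR_B] = S·[w10; w11]:
  w00 = -1/2, w01 = 1/2, w10 = -1, w11 = 0

-1/2 1/2 -1 0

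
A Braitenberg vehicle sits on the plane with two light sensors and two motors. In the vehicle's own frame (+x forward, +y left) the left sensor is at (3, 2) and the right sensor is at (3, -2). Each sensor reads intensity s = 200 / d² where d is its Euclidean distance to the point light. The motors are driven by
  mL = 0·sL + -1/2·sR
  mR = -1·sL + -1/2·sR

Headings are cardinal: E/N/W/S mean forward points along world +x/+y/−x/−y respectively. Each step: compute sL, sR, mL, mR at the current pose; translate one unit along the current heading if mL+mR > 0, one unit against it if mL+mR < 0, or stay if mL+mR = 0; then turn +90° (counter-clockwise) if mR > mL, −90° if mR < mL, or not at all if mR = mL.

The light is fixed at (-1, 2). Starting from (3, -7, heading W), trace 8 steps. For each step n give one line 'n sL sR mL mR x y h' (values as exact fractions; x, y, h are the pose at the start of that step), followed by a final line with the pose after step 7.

n=0: pose=(3,-7,W); sL=100/61, sR=4; mL=-2, mR=-222/61; mL+mR=-344/61 → advance -1; mR−mL=-100/61 → turn -1·90°
n=1: pose=(4,-7,N); sL=40/9, sR=40/17; mL=-20/17, mR=-860/153; mL+mR=-1040/153 → advance -1; mR−mL=-40/9 → turn -1·90°
n=2: pose=(4,-8,E); sL=25/16, sR=25/26; mL=-25/52, mR=-425/208; mL+mR=-525/208 → advance -1; mR−mL=-25/16 → turn -1·90°
n=3: pose=(3,-8,S); sL=40/41, sR=200/173; mL=-100/173, mR=-11020/7093; mL+mR=-15120/7093 → advance -1; mR−mL=-40/41 → turn -1·90°
n=4: pose=(3,-7,W); sL=100/61, sR=4; mL=-2, mR=-222/61; mL+mR=-344/61 → advance -1; mR−mL=-100/61 → turn -1·90°
n=5: pose=(4,-7,N); sL=40/9, sR=40/17; mL=-20/17, mR=-860/153; mL+mR=-1040/153 → advance -1; mR−mL=-40/9 → turn -1·90°
n=6: pose=(4,-8,E); sL=25/16, sR=25/26; mL=-25/52, mR=-425/208; mL+mR=-525/208 → advance -1; mR−mL=-25/16 → turn -1·90°
n=7: pose=(3,-8,S); sL=40/41, sR=200/173; mL=-100/173, mR=-11020/7093; mL+mR=-15120/7093 → advance -1; mR−mL=-40/41 → turn -1·90°

0 100/61 4 -2 -222/61 3 -7 W
1 40/9 40/17 -20/17 -860/153 4 -7 N
2 25/16 25/26 -25/52 -425/208 4 -8 E
3 40/41 200/173 -100/173 -11020/7093 3 -8 S
4 100/61 4 -2 -222/61 3 -7 W
5 40/9 40/17 -20/17 -860/153 4 -7 N
6 25/16 25/26 -25/52 -425/208 4 -8 E
7 40/41 200/173 -100/173 -11020/7093 3 -8 S
final 3 -7 W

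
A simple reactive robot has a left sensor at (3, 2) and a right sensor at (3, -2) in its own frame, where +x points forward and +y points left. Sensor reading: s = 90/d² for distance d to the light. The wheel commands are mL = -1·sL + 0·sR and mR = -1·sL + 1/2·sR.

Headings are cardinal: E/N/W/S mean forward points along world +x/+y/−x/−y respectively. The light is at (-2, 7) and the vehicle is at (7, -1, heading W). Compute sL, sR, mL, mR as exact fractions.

45/68 5/4 -45/68 -5/136

left sensor world pos  = (4, -3); dL² = 136
right sensor world pos = (4, 1); dR² = 72
sL = 90/136 = 45/68
sR = 90/72 = 5/4
mL = -1·sL + 0·sR = -45/68
mR = -1·sL + 1/2·sR = -5/136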